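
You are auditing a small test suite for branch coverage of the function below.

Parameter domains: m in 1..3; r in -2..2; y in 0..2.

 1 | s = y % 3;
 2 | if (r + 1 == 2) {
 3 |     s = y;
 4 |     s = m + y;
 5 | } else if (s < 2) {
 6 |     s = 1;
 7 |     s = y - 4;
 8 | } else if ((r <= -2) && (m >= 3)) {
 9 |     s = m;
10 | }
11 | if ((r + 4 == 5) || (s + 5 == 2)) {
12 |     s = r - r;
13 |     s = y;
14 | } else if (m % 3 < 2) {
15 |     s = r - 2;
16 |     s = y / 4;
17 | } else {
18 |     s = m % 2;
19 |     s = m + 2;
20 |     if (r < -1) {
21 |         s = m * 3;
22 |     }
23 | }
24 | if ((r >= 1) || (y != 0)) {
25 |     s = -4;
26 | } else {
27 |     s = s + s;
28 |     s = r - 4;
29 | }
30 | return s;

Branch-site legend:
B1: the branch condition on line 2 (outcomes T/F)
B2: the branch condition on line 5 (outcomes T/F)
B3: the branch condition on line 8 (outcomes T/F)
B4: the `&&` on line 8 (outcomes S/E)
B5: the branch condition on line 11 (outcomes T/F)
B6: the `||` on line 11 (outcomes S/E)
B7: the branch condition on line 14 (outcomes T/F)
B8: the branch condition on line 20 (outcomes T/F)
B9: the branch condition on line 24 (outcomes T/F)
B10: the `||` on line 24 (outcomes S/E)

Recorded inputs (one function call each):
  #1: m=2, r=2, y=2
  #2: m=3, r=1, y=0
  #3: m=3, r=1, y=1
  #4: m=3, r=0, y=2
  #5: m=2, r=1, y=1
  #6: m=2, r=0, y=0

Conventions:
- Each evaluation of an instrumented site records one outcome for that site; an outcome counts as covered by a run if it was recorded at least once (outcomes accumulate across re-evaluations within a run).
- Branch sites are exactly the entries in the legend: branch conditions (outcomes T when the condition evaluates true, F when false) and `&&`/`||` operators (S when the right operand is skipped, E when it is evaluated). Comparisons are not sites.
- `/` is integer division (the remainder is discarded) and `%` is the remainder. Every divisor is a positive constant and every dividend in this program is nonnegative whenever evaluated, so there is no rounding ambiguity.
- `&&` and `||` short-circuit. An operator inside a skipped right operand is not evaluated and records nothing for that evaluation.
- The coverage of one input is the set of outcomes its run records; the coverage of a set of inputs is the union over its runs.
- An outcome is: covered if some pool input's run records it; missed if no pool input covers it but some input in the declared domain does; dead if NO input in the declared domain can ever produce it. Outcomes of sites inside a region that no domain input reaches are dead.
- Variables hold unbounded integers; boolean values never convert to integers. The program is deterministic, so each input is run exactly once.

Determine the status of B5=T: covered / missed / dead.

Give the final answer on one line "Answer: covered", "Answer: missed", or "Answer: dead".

B5=T is recorded by pool input(s) 2, 3, 5 -> covered

Answer: covered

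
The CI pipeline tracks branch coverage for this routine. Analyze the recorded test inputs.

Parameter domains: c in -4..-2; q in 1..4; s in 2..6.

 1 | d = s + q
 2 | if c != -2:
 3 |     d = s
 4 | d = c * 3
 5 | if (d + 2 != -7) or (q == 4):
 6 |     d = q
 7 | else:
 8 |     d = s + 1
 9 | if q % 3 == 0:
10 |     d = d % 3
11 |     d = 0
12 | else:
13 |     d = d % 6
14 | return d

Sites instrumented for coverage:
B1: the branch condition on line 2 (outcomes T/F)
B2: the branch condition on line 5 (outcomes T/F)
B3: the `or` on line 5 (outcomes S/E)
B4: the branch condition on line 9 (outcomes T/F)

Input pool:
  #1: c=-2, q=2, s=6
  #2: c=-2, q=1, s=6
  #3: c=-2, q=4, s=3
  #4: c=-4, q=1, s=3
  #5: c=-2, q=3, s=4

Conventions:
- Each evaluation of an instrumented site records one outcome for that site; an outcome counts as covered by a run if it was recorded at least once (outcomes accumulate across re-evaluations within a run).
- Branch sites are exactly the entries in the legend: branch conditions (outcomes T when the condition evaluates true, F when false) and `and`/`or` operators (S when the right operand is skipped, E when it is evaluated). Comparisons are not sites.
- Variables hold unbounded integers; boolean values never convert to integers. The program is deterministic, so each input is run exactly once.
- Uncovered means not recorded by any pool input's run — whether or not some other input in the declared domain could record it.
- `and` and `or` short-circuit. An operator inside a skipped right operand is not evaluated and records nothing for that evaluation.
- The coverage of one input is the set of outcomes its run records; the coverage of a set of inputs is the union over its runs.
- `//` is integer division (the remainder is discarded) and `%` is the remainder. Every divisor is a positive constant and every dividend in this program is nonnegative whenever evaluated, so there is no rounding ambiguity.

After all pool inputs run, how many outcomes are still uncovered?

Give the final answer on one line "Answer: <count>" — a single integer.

run #1 (c=-2, q=2, s=6) runs B1->F, B3->S, B2->T, B4->F; records B1=F, B2=T, B3=S, B4=F
run #2 (c=-2, q=1, s=6) runs B1->F, B3->S, B2->T, B4->F; records B1=F, B2=T, B3=S, B4=F
run #3 (c=-2, q=4, s=3) runs B1->F, B3->S, B2->T, B4->F; records B1=F, B2=T, B3=S, B4=F
run #4 (c=-4, q=1, s=3) runs B1->T, B3->S, B2->T, B4->F; records B1=T, B2=T, B3=S, B4=F
run #5 (c=-2, q=3, s=4) runs B1->F, B3->S, B2->T, B4->T; records B1=F, B2=T, B3=S, B4=T
union over the pool: B1=T, B1=F, B2=T, B3=S, B4=T, B4=F
uncovered (2 of 8): B2=F, B3=E

Answer: 2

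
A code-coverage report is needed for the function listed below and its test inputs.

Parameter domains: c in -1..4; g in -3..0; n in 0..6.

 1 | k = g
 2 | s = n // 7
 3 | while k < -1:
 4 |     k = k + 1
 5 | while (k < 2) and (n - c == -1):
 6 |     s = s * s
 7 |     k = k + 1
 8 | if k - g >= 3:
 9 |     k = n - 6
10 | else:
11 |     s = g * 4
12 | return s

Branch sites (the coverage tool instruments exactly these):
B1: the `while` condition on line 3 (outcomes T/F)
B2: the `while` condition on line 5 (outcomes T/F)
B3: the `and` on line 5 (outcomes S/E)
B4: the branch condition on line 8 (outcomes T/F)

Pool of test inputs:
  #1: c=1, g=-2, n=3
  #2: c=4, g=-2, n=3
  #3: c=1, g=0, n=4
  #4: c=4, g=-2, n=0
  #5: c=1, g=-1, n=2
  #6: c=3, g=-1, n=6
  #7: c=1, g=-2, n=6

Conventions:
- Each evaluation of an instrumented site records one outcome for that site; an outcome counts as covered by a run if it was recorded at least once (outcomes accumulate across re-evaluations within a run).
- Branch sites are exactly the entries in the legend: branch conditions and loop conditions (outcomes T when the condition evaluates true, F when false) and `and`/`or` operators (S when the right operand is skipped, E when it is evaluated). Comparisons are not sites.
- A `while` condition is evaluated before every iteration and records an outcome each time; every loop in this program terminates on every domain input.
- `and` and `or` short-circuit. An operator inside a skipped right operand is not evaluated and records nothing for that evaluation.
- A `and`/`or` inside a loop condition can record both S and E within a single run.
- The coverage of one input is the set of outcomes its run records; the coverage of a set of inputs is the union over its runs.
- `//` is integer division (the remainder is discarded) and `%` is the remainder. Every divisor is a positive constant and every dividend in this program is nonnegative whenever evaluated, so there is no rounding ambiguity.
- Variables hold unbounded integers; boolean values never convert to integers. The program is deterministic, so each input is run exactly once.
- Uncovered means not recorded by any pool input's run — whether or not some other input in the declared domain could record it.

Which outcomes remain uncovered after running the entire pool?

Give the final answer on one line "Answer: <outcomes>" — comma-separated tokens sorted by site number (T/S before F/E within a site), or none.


input #1 (c=1, g=-2, n=3): events B1->T, B1->F, B3->E, B2->F, B4->F; covers B1=T, B1=F, B2=F, B3=E, B4=F
input #2 (c=4, g=-2, n=3): events B1->T, B1->F, B3->E, B2->T, B3->E, B2->T, B3->E, B2->T, B3->S, B2->F, B4->T; covers B1=T, B1=F, B2=T, B2=F, B3=S, B3=E, B4=T
input #3 (c=1, g=0, n=4): events B1->F, B3->E, B2->F, B4->F; covers B1=F, B2=F, B3=E, B4=F
input #4 (c=4, g=-2, n=0): events B1->T, B1->F, B3->E, B2->F, B4->F; covers B1=T, B1=F, B2=F, B3=E, B4=F
input #5 (c=1, g=-1, n=2): events B1->F, B3->E, B2->F, B4->F; covers B1=F, B2=F, B3=E, B4=F
input #6 (c=3, g=-1, n=6): events B1->F, B3->E, B2->F, B4->F; covers B1=F, B2=F, B3=E, B4=F
input #7 (c=1, g=-2, n=6): events B1->T, B1->F, B3->E, B2->F, B4->F; covers B1=T, B1=F, B2=F, B3=E, B4=F
union over the pool: B1=T, B1=F, B2=T, B2=F, B3=S, B3=E, B4=T, B4=F
uncovered (0 of 8): none
Answer: none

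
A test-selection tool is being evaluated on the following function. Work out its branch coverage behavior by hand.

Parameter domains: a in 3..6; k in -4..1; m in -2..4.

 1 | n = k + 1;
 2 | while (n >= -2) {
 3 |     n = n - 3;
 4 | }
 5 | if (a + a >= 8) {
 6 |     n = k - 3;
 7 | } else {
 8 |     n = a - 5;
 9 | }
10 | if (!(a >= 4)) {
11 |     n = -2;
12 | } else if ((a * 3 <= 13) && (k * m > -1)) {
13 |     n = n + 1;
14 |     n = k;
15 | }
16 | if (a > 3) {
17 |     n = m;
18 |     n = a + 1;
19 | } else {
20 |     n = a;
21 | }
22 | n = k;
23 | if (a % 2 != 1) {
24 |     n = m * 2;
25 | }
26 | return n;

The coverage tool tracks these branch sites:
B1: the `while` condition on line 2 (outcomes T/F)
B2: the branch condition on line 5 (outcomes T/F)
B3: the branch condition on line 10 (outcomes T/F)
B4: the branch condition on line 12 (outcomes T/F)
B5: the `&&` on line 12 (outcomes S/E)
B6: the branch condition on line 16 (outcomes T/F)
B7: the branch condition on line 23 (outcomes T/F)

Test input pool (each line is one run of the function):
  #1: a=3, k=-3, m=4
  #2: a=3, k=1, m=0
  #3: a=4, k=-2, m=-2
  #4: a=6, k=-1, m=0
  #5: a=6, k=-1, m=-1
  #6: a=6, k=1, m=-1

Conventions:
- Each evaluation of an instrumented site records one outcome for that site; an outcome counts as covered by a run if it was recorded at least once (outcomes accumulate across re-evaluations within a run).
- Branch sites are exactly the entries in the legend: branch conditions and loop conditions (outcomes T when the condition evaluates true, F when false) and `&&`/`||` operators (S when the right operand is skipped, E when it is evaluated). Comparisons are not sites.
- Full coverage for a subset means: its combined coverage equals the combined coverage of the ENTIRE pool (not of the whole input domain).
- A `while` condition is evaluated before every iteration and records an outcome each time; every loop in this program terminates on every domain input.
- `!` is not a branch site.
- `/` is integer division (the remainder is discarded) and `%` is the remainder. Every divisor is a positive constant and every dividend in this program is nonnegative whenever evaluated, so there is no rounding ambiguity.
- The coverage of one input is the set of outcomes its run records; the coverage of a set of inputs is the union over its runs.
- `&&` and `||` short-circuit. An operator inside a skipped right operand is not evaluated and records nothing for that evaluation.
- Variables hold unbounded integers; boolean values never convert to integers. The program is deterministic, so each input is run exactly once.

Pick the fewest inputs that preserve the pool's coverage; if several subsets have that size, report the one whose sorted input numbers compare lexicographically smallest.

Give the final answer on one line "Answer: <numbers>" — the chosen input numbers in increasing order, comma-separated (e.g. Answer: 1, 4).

input #1 (a=3, k=-3, m=4): events B1->T, B1->F, B2->F, B3->T, B6->F, B7->F; covers B1=T, B1=F, B2=F, B3=T, B6=F, B7=F
input #2 (a=3, k=1, m=0): events B1->T, B1->T, B1->F, B2->F, B3->T, B6->F, B7->F; covers B1=T, B1=F, B2=F, B3=T, B6=F, B7=F
input #3 (a=4, k=-2, m=-2): events B1->T, B1->F, B2->T, B3->F, B5->E, B4->T, B6->T, B7->T; covers B1=T, B1=F, B2=T, B3=F, B4=T, B5=E, B6=T, B7=T
input #4 (a=6, k=-1, m=0): events B1->T, B1->F, B2->T, B3->F, B5->S, B4->F, B6->T, B7->T; covers B1=T, B1=F, B2=T, B3=F, B4=F, B5=S, B6=T, B7=T
input #5 (a=6, k=-1, m=-1): events B1->T, B1->F, B2->T, B3->F, B5->S, B4->F, B6->T, B7->T; covers B1=T, B1=F, B2=T, B3=F, B4=F, B5=S, B6=T, B7=T
input #6 (a=6, k=1, m=-1): events B1->T, B1->T, B1->F, B2->T, B3->F, B5->S, B4->F, B6->T, B7->T; covers B1=T, B1=F, B2=T, B3=F, B4=F, B5=S, B6=T, B7=T
the full pool covers 14 outcomes: B1=T, B1=F, B2=T, B2=F, B3=T, B3=F, B4=T, B4=F, B5=S, B5=E, B6=T, B6=F, B7=T, B7=F
every size-1 subset falls short of the 14 outcomes (best: 8/14)
every size-2 subset falls short of the 14 outcomes (best: 12/14)
the canonical winner is {1, 3, 4}: size 3, full 14-outcome coverage, earliest index list among size-3 covers

Answer: 1, 3, 4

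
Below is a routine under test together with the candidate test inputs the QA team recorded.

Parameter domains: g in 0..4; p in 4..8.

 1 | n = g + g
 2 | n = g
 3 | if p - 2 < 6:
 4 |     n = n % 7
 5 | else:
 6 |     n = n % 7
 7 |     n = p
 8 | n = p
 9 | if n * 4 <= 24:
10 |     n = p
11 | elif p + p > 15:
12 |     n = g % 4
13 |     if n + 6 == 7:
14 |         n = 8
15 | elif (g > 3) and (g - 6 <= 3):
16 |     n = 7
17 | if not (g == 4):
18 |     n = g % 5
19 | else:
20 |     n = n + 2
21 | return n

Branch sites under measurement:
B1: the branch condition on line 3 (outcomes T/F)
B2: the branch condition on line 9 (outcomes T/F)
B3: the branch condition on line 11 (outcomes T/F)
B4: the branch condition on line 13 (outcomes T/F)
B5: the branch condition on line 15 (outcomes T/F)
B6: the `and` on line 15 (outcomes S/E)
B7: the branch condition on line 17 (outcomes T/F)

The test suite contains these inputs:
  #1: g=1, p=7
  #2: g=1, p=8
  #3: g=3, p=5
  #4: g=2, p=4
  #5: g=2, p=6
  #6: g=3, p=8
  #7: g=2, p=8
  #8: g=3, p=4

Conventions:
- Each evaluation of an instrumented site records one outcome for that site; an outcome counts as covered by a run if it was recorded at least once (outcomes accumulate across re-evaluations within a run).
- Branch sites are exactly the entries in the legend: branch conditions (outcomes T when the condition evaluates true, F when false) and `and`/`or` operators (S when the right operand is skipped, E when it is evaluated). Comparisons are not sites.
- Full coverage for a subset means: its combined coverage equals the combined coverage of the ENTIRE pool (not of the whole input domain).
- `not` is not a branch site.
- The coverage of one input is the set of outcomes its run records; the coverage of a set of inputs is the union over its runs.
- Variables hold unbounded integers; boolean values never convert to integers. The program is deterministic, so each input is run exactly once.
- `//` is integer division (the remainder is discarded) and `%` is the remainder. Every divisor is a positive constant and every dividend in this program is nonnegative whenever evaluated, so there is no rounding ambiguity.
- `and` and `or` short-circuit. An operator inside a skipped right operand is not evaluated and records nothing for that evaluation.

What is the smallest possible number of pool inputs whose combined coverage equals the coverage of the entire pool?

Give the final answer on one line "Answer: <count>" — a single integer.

test 1 (g=1, p=7) hits B1=T, B2=F, B3=F, B5=F, B6=S, B7=T
test 2 (g=1, p=8) hits B1=F, B2=F, B3=T, B4=T, B7=T
test 3 (g=3, p=5) hits B1=T, B2=T, B7=T
test 4 (g=2, p=4) hits B1=T, B2=T, B7=T
test 5 (g=2, p=6) hits B1=T, B2=T, B7=T
test 6 (g=3, p=8) hits B1=F, B2=F, B3=T, B4=F, B7=T
test 7 (g=2, p=8) hits B1=F, B2=F, B3=T, B4=F, B7=T
test 8 (g=3, p=4) hits B1=T, B2=T, B7=T
union over all inputs: B1=T, B1=F, B2=T, B2=F, B3=T, B3=F, B4=T, B4=F, B5=F, B6=S, B7=T (11 outcomes)
size 1 is not enough: best union over all size-1 subsets is 6/11
size 2 is not enough: best union over all size-2 subsets is 9/11
size 3 is not enough: best union over all size-3 subsets is 10/11
the canonical winner is {1, 2, 3, 6}: size 4, full 11-outcome coverage, earliest index list among size-4 covers

Answer: 4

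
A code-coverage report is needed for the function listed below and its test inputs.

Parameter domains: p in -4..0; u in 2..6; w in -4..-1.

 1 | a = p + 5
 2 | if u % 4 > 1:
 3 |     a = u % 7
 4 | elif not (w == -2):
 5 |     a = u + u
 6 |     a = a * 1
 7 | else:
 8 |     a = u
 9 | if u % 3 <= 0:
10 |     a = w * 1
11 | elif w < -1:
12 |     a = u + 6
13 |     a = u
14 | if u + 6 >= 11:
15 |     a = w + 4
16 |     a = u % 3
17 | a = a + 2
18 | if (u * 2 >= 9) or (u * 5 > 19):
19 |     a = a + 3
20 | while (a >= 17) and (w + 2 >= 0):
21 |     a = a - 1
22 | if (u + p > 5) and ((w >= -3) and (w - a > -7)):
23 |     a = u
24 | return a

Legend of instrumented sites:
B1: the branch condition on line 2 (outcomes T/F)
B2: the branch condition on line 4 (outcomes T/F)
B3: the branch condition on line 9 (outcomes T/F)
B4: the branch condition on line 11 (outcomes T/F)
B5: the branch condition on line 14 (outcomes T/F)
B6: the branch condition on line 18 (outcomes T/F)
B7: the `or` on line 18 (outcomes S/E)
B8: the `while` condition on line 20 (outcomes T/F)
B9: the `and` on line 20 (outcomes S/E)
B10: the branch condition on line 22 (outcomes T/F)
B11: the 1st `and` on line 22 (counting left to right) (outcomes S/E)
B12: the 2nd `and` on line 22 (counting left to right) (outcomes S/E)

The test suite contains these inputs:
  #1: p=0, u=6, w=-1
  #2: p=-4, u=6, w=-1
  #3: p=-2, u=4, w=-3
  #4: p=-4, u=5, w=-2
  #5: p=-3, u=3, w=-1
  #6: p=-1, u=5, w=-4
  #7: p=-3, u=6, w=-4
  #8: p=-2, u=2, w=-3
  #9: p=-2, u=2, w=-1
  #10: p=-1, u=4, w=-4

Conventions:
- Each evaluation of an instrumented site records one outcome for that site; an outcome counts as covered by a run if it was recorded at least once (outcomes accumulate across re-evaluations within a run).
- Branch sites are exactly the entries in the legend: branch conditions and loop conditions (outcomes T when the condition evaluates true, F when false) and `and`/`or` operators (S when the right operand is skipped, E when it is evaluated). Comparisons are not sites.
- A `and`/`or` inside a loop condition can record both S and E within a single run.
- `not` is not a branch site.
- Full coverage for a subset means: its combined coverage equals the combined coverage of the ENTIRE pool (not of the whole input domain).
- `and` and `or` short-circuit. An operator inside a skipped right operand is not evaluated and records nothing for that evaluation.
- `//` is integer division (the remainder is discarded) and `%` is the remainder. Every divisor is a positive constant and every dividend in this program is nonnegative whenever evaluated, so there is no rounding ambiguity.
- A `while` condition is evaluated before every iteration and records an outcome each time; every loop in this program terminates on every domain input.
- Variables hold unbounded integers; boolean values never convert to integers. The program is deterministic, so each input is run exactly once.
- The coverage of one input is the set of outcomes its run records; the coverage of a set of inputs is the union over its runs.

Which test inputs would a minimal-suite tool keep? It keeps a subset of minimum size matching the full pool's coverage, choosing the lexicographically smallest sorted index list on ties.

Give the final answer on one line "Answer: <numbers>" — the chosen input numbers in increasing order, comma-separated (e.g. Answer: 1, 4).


input #1, p=0, u=6, w=-1: events B1->T, B3->T, B5->T, B7->S, B6->T, B9->S, B8->F, B11->E, B12->E, B10->T; outcomes B1=T, B3=T, B5=T, B6=T, B7=S, B8=F, B9=S, B10=T, B11=E, B12=E
input #2, p=-4, u=6, w=-1: events B1->T, B3->T, B5->T, B7->S, B6->T, B9->S, B8->F, B11->S, B10->F; outcomes B1=T, B3=T, B5=T, B6=T, B7=S, B8=F, B9=S, B10=F, B11=S
input #3, p=-2, u=4, w=-3: events B1->F, B2->T, B3->F, B4->T, B5->F, B7->E, B6->T, B9->S, B8->F, B11->S, B10->F; outcomes B1=F, B2=T, B3=F, B4=T, B5=F, B6=T, B7=E, B8=F, B9=S, B10=F, B11=S
input #4, p=-4, u=5, w=-2: events B1->F, B2->F, B3->F, B4->T, B5->T, B7->S, B6->T, B9->S, B8->F, B11->S, B10->F; outcomes B1=F, B2=F, B3=F, B4=T, B5=T, B6=T, B7=S, B8=F, B9=S, B10=F, B11=S
input #5, p=-3, u=3, w=-1: events B1->T, B3->T, B5->F, B7->E, B6->F, B9->S, B8->F, B11->S, B10->F; outcomes B1=T, B3=T, B5=F, B6=F, B7=E, B8=F, B9=S, B10=F, B11=S
input #6, p=-1, u=5, w=-4: events B1->F, B2->T, B3->F, B4->T, B5->T, B7->S, B6->T, B9->S, B8->F, B11->S, B10->F; outcomes B1=F, B2=T, B3=F, B4=T, B5=T, B6=T, B7=S, B8=F, B9=S, B10=F, B11=S
input #7, p=-3, u=6, w=-4: events B1->T, B3->T, B5->T, B7->S, B6->T, B9->S, B8->F, B11->S, B10->F; outcomes B1=T, B3=T, B5=T, B6=T, B7=S, B8=F, B9=S, B10=F, B11=S
input #8, p=-2, u=2, w=-3: events B1->T, B3->F, B4->T, B5->F, B7->E, B6->F, B9->S, B8->F, B11->S, B10->F; outcomes B1=T, B3=F, B4=T, B5=F, B6=F, B7=E, B8=F, B9=S, B10=F, B11=S
input #9, p=-2, u=2, w=-1: events B1->T, B3->F, B4->F, B5->F, B7->E, B6->F, B9->S, B8->F, B11->S, B10->F; outcomes B1=T, B3=F, B4=F, B5=F, B6=F, B7=E, B8=F, B9=S, B10=F, B11=S
input #10, p=-1, u=4, w=-4: events B1->F, B2->T, B3->F, B4->T, B5->F, B7->E, B6->T, B9->S, B8->F, B11->S, B10->F; outcomes B1=F, B2=T, B3=F, B4=T, B5=F, B6=T, B7=E, B8=F, B9=S, B10=F, B11=S
together the pool reaches 21 outcomes: B1=T, B1=F, B2=T, B2=F, B3=T, B3=F, B4=T, B4=F, B5=T, B5=F, B6=T, B6=F, B7=S, B7=E, B8=F, B9=S, B10=T, B10=F, B11=S, B11=E, B12=E
size 1 is not enough: best union over all size-1 subsets is 11/21
size 2 is not enough: best union over all size-2 subsets is 18/21
size 3 is not enough: best union over all size-3 subsets is 20/21
inputs {1, 3, 4, 9} (size 4) cover everything; no size-4 subset with a lexicographically smaller index list covers all 21
Answer: 1, 3, 4, 9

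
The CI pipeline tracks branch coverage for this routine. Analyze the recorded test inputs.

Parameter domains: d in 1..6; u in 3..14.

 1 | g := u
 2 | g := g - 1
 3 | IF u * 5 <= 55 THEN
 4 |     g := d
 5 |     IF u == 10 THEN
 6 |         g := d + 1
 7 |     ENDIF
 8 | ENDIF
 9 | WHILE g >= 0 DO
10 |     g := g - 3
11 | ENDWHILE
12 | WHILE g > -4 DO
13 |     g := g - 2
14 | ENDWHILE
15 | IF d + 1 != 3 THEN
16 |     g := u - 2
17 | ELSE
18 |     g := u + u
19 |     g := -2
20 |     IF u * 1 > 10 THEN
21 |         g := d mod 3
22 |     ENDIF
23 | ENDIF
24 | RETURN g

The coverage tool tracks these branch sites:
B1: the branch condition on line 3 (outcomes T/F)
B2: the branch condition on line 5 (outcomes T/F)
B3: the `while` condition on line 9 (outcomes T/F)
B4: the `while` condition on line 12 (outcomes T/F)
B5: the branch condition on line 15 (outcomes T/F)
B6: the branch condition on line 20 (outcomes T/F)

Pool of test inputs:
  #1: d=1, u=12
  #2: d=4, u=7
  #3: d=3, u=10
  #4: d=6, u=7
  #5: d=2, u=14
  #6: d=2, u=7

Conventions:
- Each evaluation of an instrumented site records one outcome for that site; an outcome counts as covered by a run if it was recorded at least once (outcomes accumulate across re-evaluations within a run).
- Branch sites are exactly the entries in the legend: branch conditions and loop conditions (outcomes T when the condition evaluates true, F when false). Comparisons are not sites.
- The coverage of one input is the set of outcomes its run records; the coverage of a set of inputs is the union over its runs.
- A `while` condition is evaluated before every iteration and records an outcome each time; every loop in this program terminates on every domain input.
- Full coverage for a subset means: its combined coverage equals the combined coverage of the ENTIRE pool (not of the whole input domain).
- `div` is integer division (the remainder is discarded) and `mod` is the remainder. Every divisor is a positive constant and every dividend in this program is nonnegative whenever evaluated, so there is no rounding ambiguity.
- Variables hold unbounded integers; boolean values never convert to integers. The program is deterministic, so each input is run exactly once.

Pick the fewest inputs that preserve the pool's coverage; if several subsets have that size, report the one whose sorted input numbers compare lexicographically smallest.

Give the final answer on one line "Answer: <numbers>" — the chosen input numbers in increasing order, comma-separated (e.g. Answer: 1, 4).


#1 (d=1, u=12) -> covered: B1=F, B3=T, B3=F, B4=T, B4=F, B5=T
#2 (d=4, u=7) -> covered: B1=T, B2=F, B3=T, B3=F, B4=T, B4=F, B5=T
#3 (d=3, u=10) -> covered: B1=T, B2=T, B3=T, B3=F, B4=T, B4=F, B5=T
#4 (d=6, u=7) -> covered: B1=T, B2=F, B3=T, B3=F, B4=T, B4=F, B5=T
#5 (d=2, u=14) -> covered: B1=F, B3=T, B3=F, B4=T, B4=F, B5=F, B6=T
#6 (d=2, u=7) -> covered: B1=T, B2=F, B3=T, B3=F, B4=T, B4=F, B5=F, B6=F
pool-wide coverage (12 outcomes): B1=T, B1=F, B2=T, B2=F, B3=T, B3=F, B4=T, B4=F, B5=T, B5=F, B6=T, B6=F
no size-1 subset reaches all 12 outcomes (best union: 8/12)
no size-2 subset reaches all 12 outcomes (best union: 10/12)
the canonical winner is {3, 5, 6}: size 3, full 12-outcome coverage, earliest index list among size-3 covers
Answer: 3, 5, 6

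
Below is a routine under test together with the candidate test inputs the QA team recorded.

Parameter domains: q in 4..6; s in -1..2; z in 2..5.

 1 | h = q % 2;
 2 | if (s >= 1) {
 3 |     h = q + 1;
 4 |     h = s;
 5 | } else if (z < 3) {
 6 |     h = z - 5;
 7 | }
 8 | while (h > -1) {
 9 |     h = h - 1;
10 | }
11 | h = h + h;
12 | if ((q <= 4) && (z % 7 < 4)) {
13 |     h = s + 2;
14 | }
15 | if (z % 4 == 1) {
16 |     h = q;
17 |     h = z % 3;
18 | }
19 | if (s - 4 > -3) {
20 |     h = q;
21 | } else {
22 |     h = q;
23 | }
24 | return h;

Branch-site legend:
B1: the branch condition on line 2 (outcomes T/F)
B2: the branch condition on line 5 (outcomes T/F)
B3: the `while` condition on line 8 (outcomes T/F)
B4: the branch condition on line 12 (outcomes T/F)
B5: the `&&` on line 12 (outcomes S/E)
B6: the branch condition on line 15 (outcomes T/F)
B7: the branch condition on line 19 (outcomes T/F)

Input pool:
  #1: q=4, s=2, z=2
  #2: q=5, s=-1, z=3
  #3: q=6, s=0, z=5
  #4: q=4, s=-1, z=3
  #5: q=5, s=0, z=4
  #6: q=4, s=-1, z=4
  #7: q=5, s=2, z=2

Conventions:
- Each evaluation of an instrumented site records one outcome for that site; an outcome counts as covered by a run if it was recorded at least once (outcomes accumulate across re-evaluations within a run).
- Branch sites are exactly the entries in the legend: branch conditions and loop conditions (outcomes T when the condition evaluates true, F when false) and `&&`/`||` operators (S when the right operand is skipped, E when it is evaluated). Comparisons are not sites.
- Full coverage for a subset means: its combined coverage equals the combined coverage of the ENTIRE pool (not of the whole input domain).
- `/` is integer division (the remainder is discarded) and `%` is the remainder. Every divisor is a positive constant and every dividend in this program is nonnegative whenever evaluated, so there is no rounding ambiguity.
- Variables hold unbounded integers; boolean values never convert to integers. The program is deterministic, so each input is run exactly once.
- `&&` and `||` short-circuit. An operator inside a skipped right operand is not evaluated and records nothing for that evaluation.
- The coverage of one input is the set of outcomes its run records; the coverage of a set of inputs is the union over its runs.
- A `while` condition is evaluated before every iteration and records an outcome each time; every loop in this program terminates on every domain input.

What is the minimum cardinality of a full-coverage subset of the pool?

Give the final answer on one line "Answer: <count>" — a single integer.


run #1 (q=4, s=2, z=2) records B1=T, B3=T, B3=F, B4=T, B5=E, B6=F, B7=T
run #2 (q=5, s=-1, z=3) records B1=F, B2=F, B3=T, B3=F, B4=F, B5=S, B6=F, B7=F
run #3 (q=6, s=0, z=5) records B1=F, B2=F, B3=T, B3=F, B4=F, B5=S, B6=T, B7=F
run #4 (q=4, s=-1, z=3) records B1=F, B2=F, B3=T, B3=F, B4=T, B5=E, B6=F, B7=F
run #5 (q=5, s=0, z=4) records B1=F, B2=F, B3=T, B3=F, B4=F, B5=S, B6=F, B7=F
run #6 (q=4, s=-1, z=4) records B1=F, B2=F, B3=T, B3=F, B4=F, B5=E, B6=F, B7=F
run #7 (q=5, s=2, z=2) records B1=T, B3=T, B3=F, B4=F, B5=S, B6=F, B7=T
the full pool covers 13 outcomes: B1=T, B1=F, B2=F, B3=T, B3=F, B4=T, B4=F, B5=S, B5=E, B6=T, B6=F, B7=T, B7=F
size 1 is not enough: best union over all size-1 subsets is 8/13
at size 2, {1, 3} reaches all 13 outcomes; every lexicographically earlier size-2 subset fails
Answer: 2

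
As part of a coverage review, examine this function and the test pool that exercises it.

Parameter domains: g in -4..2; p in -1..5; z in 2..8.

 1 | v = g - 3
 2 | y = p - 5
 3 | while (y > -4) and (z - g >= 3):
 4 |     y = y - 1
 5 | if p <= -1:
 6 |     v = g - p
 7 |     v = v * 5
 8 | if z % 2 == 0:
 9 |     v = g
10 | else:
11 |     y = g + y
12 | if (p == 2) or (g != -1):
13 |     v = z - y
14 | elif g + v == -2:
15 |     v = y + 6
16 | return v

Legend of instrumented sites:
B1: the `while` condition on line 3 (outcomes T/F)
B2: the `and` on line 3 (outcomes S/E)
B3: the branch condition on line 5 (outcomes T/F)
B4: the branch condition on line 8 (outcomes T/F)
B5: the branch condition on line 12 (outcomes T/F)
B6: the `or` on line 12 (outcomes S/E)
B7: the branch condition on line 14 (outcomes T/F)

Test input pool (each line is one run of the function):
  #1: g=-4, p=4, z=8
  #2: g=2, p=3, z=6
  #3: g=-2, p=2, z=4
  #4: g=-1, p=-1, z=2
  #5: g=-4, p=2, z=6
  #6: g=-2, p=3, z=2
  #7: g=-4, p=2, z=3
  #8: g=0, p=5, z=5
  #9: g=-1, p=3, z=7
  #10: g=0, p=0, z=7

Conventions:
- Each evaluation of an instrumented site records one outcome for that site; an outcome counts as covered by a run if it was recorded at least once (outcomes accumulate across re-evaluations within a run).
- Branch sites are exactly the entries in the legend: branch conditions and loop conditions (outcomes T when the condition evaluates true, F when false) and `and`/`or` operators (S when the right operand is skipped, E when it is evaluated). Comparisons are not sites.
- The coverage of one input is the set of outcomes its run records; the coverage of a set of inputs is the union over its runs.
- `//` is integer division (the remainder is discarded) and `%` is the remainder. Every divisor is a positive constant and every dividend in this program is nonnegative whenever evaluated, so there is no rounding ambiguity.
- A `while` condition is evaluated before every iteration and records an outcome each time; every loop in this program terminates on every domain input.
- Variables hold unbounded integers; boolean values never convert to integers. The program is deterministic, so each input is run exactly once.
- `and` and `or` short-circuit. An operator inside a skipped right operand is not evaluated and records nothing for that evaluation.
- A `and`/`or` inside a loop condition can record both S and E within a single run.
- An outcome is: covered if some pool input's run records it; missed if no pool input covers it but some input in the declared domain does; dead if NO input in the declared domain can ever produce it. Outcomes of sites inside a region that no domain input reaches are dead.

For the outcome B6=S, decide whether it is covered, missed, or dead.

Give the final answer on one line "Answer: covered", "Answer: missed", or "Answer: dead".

B6=S is recorded by pool input(s) 3, 5, 7 -> covered

Answer: covered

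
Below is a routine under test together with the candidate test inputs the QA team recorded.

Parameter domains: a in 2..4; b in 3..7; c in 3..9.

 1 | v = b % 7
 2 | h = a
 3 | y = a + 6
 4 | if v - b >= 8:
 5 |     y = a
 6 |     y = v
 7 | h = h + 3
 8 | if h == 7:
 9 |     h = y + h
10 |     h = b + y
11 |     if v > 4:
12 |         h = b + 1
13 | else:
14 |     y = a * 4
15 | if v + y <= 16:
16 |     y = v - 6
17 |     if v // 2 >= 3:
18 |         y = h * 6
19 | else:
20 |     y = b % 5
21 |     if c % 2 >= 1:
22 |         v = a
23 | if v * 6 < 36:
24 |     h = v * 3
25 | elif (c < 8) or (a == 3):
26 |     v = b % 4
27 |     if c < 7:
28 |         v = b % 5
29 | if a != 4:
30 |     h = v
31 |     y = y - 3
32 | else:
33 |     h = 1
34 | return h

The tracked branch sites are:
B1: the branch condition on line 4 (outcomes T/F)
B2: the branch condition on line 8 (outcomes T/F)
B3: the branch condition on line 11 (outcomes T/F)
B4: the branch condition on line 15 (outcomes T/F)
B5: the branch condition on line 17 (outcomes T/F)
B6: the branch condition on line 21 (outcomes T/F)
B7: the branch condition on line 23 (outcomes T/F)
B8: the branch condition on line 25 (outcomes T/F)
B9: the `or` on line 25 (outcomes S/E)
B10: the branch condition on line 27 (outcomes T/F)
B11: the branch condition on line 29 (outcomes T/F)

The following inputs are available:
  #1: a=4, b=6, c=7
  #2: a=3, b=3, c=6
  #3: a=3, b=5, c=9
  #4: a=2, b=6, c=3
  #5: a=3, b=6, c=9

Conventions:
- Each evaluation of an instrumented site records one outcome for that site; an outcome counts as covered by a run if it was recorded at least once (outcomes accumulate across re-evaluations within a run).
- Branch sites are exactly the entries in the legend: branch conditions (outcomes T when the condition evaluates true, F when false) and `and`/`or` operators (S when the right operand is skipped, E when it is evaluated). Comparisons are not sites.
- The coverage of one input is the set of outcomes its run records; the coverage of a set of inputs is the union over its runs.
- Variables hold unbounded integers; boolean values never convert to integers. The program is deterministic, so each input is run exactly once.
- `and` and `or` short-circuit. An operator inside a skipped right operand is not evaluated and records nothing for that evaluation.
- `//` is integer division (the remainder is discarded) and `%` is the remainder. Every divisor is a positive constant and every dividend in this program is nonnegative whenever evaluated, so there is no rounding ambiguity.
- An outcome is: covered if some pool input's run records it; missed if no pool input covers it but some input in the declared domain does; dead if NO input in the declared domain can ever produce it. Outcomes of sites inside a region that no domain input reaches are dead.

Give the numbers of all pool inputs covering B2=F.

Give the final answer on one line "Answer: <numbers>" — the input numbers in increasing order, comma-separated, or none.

input #1 (a=4, b=6, c=7): does not record B2=F
input #2 (a=3, b=3, c=6): records B2=F
input #3 (a=3, b=5, c=9): records B2=F
input #4 (a=2, b=6, c=3): records B2=F
input #5 (a=3, b=6, c=9): records B2=F

Answer: 2, 3, 4, 5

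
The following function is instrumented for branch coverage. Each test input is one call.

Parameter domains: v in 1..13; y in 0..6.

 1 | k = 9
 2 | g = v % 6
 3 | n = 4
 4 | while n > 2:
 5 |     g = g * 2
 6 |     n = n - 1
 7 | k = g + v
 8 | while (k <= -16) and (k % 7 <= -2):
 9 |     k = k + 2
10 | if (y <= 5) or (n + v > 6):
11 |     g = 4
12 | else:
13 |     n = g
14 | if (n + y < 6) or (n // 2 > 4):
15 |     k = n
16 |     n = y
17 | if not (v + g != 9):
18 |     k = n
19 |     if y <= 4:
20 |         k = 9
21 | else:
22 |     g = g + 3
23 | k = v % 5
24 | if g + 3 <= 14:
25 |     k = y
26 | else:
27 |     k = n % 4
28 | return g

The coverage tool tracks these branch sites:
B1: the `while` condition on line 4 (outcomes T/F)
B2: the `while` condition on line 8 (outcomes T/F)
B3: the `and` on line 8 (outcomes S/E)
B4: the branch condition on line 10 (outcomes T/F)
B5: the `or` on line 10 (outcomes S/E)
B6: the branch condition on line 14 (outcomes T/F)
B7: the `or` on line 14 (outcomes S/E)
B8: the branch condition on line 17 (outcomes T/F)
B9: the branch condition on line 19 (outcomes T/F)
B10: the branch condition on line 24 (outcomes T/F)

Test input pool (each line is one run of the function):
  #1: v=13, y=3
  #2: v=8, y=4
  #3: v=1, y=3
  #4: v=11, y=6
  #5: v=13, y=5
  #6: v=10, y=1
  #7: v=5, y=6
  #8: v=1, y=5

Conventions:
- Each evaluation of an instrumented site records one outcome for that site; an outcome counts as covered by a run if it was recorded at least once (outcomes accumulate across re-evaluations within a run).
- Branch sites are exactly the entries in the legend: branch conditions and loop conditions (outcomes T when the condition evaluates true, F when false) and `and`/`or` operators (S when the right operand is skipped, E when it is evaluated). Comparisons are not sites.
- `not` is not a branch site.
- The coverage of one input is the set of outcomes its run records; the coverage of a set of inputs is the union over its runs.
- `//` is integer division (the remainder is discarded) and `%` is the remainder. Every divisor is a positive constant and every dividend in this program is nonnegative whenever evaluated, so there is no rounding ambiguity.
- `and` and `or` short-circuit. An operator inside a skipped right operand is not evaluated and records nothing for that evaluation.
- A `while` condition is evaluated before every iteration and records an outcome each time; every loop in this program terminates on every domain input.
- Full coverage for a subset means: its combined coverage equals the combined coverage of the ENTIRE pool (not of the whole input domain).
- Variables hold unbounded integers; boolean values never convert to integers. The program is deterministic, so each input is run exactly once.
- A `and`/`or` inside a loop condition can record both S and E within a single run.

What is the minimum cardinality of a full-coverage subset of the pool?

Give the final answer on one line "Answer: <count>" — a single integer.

run #1 (v=13, y=3) runs B1->T, B1->T, B1->F, B3->S, B2->F, B5->S, B4->T, B7->S, B6->T, B8->F, B10->T; records B1=T, B1=F, B2=F, B3=S, B4=T, B5=S, B6=T, B7=S, B8=F, B10=T
run #2 (v=8, y=4) runs B1->T, B1->T, B1->F, B3->S, B2->F, B5->S, B4->T, B7->E, B6->F, B8->F, B10->T; records B1=T, B1=F, B2=F, B3=S, B4=T, B5=S, B6=F, B7=E, B8=F, B10=T
run #3 (v=1, y=3) runs B1->T, B1->T, B1->F, B3->S, B2->F, B5->S, B4->T, B7->S, B6->T, B8->F, B10->T; records B1=T, B1=F, B2=F, B3=S, B4=T, B5=S, B6=T, B7=S, B8=F, B10=T
run #4 (v=11, y=6) runs B1->T, B1->T, B1->F, B3->S, B2->F, B5->E, B4->T, B7->E, B6->F, B8->F, B10->T; records B1=T, B1=F, B2=F, B3=S, B4=T, B5=E, B6=F, B7=E, B8=F, B10=T
run #5 (v=13, y=5) runs B1->T, B1->T, B1->F, B3->S, B2->F, B5->S, B4->T, B7->E, B6->F, B8->F, B10->T; records B1=T, B1=F, B2=F, B3=S, B4=T, B5=S, B6=F, B7=E, B8=F, B10=T
run #6 (v=10, y=1) runs B1->T, B1->T, B1->F, B3->S, B2->F, B5->S, B4->T, B7->S, B6->T, B8->F, B10->T; records B1=T, B1=F, B2=F, B3=S, B4=T, B5=S, B6=T, B7=S, B8=F, B10=T
run #7 (v=5, y=6) runs B1->T, B1->T, B1->F, B3->S, B2->F, B5->E, B4->T, B7->E, B6->F, B8->T, B9->F, B10->T; records B1=T, B1=F, B2=F, B3=S, B4=T, B5=E, B6=F, B7=E, B8=T, B9=F, B10=T
run #8 (v=1, y=5) runs B1->T, B1->T, B1->F, B3->S, B2->F, B5->S, B4->T, B7->E, B6->F, B8->F, B10->T; records B1=T, B1=F, B2=F, B3=S, B4=T, B5=S, B6=F, B7=E, B8=F, B10=T
together the pool reaches 15 outcomes: B1=T, B1=F, B2=F, B3=S, B4=T, B5=S, B5=E, B6=T, B6=F, B7=S, B7=E, B8=T, B8=F, B9=F, B10=T
every size-1 subset falls short of the 15 outcomes (best: 11/15)
inputs {1, 7} (size 2) cover everything; no size-2 subset with a lexicographically smaller index list covers all 15

Answer: 2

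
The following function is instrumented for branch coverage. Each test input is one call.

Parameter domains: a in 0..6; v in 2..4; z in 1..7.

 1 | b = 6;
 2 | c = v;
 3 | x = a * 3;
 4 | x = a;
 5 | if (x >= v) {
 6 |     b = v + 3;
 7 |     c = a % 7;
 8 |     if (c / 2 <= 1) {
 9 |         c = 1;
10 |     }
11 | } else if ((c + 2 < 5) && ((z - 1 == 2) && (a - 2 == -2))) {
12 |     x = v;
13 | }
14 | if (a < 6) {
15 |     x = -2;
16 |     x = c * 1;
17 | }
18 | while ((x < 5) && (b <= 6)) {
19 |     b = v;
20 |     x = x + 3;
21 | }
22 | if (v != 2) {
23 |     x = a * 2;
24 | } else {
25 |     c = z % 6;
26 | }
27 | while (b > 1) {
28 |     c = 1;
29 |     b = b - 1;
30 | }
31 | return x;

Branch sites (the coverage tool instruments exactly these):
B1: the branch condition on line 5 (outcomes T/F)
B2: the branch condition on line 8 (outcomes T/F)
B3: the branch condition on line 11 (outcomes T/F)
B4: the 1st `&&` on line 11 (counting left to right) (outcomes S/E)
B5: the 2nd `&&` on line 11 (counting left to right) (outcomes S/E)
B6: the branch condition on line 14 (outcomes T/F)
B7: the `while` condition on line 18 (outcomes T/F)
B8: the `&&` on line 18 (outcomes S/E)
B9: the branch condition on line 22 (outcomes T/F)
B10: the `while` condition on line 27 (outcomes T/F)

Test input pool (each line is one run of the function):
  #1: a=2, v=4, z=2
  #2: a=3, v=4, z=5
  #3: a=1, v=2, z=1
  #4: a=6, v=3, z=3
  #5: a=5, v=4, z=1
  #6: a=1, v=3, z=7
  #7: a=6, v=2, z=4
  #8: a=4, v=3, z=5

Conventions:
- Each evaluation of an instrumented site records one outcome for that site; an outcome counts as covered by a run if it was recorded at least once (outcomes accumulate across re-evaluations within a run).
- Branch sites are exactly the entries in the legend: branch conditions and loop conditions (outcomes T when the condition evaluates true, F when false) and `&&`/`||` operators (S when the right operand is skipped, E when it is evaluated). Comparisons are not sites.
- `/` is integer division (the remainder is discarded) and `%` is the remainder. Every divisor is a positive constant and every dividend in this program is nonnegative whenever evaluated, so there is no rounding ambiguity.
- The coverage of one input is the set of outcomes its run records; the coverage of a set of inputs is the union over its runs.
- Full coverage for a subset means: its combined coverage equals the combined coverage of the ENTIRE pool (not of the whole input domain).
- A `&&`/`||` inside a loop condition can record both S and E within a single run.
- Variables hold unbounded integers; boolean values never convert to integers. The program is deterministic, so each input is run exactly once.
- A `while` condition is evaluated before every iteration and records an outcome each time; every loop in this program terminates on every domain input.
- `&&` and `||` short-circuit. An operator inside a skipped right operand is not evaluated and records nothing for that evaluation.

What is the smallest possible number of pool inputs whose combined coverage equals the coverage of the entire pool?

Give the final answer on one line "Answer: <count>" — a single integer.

input #1, a=2, v=4, z=2: outcomes B1=F, B3=F, B4=S, B6=T, B7=T, B7=F, B8=S, B8=E, B9=T, B10=T, B10=F
input #2, a=3, v=4, z=5: outcomes B1=F, B3=F, B4=S, B6=T, B7=T, B7=F, B8=S, B8=E, B9=T, B10=T, B10=F
input #3, a=1, v=2, z=1: outcomes B1=F, B3=F, B4=E, B5=S, B6=T, B7=T, B7=F, B8=S, B8=E, B9=F, B10=T, B10=F
input #4, a=6, v=3, z=3: outcomes B1=T, B2=F, B6=F, B7=F, B8=S, B9=T, B10=T, B10=F
input #5, a=5, v=4, z=1: outcomes B1=T, B2=F, B6=T, B7=F, B8=S, B9=T, B10=T, B10=F
input #6, a=1, v=3, z=7: outcomes B1=F, B3=F, B4=S, B6=T, B7=T, B7=F, B8=S, B8=E, B9=T, B10=T, B10=F
input #7, a=6, v=2, z=4: outcomes B1=T, B2=F, B6=F, B7=F, B8=S, B9=F, B10=T, B10=F
input #8, a=4, v=3, z=5: outcomes B1=T, B2=F, B6=T, B7=T, B7=F, B8=S, B8=E, B9=T, B10=T, B10=F
together the pool reaches 17 outcomes: B1=T, B1=F, B2=F, B3=F, B4=S, B4=E, B5=S, B6=T, B6=F, B7=T, B7=F, B8=S, B8=E, B9=T, B9=F, B10=T, B10=F
every size-1 subset falls short of the 17 outcomes (best: 12/17)
every size-2 subset falls short of the 17 outcomes (best: 16/17)
inputs {1, 3, 4} (size 3) cover everything; no size-3 subset with a lexicographically smaller index list covers all 17

Answer: 3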